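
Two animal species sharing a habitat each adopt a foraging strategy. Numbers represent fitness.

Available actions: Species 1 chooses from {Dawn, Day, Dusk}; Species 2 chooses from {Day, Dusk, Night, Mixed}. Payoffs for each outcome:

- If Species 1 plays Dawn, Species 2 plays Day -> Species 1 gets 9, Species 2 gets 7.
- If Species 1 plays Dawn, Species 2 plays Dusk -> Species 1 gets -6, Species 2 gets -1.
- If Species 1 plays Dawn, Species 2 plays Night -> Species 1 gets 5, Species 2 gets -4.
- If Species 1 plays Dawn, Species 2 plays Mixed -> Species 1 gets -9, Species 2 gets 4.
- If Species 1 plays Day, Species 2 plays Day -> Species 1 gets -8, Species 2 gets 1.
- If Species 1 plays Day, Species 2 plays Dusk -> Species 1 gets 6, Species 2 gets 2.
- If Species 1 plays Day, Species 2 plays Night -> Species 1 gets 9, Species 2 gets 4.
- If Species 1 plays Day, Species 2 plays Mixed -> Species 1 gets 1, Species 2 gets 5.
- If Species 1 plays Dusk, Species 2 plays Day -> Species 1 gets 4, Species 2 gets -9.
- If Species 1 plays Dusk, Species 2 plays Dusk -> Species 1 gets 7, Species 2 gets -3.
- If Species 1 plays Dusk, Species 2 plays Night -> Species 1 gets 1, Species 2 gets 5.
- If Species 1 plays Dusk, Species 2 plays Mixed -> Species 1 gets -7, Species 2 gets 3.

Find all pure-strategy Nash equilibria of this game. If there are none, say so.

(Dawn, Day) and (Day, Mixed)

For each strategy profile, look for a profitable unilateral deviation.
(Dawn, Day): Species 1 gets 9, best alternative 4; Species 2 gets 7, best alternative 4. No profitable deviation — NE.
(Dawn, Dusk): Species 1 can switch to Day (-6 → 6). Not NE.
(Dawn, Night): Species 1 can switch to Day (5 → 9). Not NE.
(Dawn, Mixed): Species 1 can switch to Day (-9 → 1). Not NE.
(Day, Day): Species 1 can switch to Dawn (-8 → 9). Not NE.
(Day, Dusk): Species 1 can switch to Dusk (6 → 7). Not NE.
(Day, Night): Species 2 can switch to Mixed (4 → 5). Not NE.
(Day, Mixed): Species 1 gets 1, best alternative -7; Species 2 gets 5, best alternative 4. No profitable deviation — NE.
(The remaining 4 profiles each have a profitable deviation by the same check.)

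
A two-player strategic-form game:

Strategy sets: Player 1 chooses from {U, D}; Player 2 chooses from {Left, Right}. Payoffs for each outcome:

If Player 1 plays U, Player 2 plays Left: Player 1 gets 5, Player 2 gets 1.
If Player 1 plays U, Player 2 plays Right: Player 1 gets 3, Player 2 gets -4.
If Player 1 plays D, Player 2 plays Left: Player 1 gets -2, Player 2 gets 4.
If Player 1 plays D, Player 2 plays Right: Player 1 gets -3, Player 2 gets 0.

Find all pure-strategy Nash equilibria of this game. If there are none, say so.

(U, Left)

(U, Left): Player 1 gets 5, best alternative -2; Player 2 gets 1, best alternative -4. No profitable deviation — NE.
(U, Right): Player 2 can switch to Left (-4 → 1). Not NE.
(D, Left): Player 1 can switch to U (-2 → 5). Not NE.
(D, Right): Player 1 can switch to U (-3 → 3). Not NE.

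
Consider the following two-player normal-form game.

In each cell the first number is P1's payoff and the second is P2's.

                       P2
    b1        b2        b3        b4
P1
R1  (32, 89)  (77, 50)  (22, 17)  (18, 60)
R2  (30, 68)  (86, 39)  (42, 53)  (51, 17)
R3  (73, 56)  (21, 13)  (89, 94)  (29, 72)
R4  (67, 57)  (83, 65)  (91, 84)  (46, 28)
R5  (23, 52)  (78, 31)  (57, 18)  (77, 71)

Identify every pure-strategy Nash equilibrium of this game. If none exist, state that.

P1 against b1: payoffs 32, 30, 73, 67, 23 → best response R3.
P1 against b2: payoffs 77, 86, 21, 83, 78 → best response R2.
P1 against b3: payoffs 22, 42, 89, 91, 57 → best response R4.
P1 against b4: payoffs 18, 51, 29, 46, 77 → best response R5.
P2 against R1: payoffs 89, 50, 17, 60 → best response b1.
P2 against R2: payoffs 68, 39, 53, 17 → best response b1.
P2 against R3: payoffs 56, 13, 94, 72 → best response b3.
P2 against R4: payoffs 57, 65, 84, 28 → best response b3.
P2 against R5: payoffs 52, 31, 18, 71 → best response b4.
Mutual best responses: (R4, b3); (R5, b4).

The pure Nash equilibria are (R4, b3) and (R5, b4).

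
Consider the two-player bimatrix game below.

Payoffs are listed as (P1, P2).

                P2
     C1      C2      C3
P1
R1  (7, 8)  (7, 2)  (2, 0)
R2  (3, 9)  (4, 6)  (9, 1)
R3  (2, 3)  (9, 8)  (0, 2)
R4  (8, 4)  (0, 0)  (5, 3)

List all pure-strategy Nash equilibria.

Pure-strategy Nash equilibria: (R3, C2) and (R4, C1)

P1 against C1: payoffs 7, 3, 2, 8 → best response R4.
P1 against C2: payoffs 7, 4, 9, 0 → best response R3.
P1 against C3: payoffs 2, 9, 0, 5 → best response R2.
P2 against R1: payoffs 8, 2, 0 → best response C1.
P2 against R2: payoffs 9, 6, 1 → best response C1.
P2 against R3: payoffs 3, 8, 2 → best response C2.
P2 against R4: payoffs 4, 0, 3 → best response C1.
Mutual best responses: (R3, C2); (R4, C1).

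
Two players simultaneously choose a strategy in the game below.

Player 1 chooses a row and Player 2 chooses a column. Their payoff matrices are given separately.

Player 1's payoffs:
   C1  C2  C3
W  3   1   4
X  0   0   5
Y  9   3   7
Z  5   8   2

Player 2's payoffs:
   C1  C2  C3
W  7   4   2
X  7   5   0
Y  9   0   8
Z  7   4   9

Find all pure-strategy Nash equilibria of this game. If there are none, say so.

The unique pure-strategy Nash equilibrium is (Y, C1).

(W, C1): Player 1 can switch to Y (3 → 9). Not NE.
(W, C2): Player 1 can switch to Y (1 → 3). Not NE.
(W, C3): Player 1 can switch to X (4 → 5). Not NE.
(X, C1): Player 1 can switch to W (0 → 3). Not NE.
(X, C2): Player 1 can switch to W (0 → 1). Not NE.
(X, C3): Player 1 can switch to Y (5 → 7). Not NE.
(Y, C1): Player 1 gets 9, best alternative 5; Player 2 gets 9, best alternative 8. No profitable deviation — NE.
(Y, C2): Player 1 can switch to Z (3 → 8). Not NE.
(Y, C3): Player 2 can switch to C1 (8 → 9). Not NE.
(Z, C1): Player 1 can switch to Y (5 → 9). Not NE.
(Z, C2): Player 2 can switch to C1 (4 → 7). Not NE.
(Z, C3): Player 1 can switch to W (2 → 4). Not NE.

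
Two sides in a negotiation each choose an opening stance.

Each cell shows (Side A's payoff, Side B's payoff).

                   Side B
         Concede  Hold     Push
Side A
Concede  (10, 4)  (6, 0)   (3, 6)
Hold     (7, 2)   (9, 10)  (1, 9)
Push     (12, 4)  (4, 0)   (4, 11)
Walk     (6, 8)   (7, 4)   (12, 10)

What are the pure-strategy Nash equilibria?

(Concede, Concede): Side A can switch to Push (10 → 12). Not NE.
(Concede, Hold): Side A can switch to Hold (6 → 9). Not NE.
(Concede, Push): Side A can switch to Push (3 → 4). Not NE.
(Hold, Concede): Side A can switch to Concede (7 → 10). Not NE.
(Hold, Hold): Side A gets 9, best alternative 7; Side B gets 10, best alternative 9. No profitable deviation — NE.
(Hold, Push): Side A can switch to Concede (1 → 3). Not NE.
(Push, Concede): Side B can switch to Push (4 → 11). Not NE.
(Push, Hold): Side A can switch to Concede (4 → 6). Not NE.
(Push, Push): Side A can switch to Walk (4 → 12). Not NE.
(Walk, Push): Side A gets 12, best alternative 4; Side B gets 10, best alternative 8. No profitable deviation — NE.
(The remaining 2 profiles each have a profitable deviation by the same check.)

The pure Nash equilibria are (Hold, Hold), (Walk, Push).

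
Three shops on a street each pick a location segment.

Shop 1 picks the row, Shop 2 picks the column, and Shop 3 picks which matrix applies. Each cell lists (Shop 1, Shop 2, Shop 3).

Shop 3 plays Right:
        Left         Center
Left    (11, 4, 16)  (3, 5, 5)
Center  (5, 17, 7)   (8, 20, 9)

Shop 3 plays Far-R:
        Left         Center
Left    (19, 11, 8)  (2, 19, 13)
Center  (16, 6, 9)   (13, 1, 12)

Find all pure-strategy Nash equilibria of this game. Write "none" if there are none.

No pure-strategy Nash equilibrium.

Shop 1 against (Left, Right): payoffs 11, 5 → best response Left.
Shop 1 against (Left, Far-R): payoffs 19, 16 → best response Left.
Shop 1 against (Center, Right): payoffs 3, 8 → best response Center.
Shop 1 against (Center, Far-R): payoffs 2, 13 → best response Center.
Shop 2 against (Left, Right): payoffs 4, 5 → best response Center.
Shop 2 against (Left, Far-R): payoffs 11, 19 → best response Center.
Shop 2 against (Center, Right): payoffs 17, 20 → best response Center.
Shop 2 against (Center, Far-R): payoffs 6, 1 → best response Left.
Shop 3 against (Left, Left): payoffs 16, 8 → best response Right.
Shop 3 against (Left, Center): payoffs 5, 13 → best response Far-R.
Shop 3 against (Center, Left): payoffs 7, 9 → best response Far-R.
Shop 3 against (Center, Center): payoffs 9, 12 → best response Far-R.
No profile is a mutual best response for all players.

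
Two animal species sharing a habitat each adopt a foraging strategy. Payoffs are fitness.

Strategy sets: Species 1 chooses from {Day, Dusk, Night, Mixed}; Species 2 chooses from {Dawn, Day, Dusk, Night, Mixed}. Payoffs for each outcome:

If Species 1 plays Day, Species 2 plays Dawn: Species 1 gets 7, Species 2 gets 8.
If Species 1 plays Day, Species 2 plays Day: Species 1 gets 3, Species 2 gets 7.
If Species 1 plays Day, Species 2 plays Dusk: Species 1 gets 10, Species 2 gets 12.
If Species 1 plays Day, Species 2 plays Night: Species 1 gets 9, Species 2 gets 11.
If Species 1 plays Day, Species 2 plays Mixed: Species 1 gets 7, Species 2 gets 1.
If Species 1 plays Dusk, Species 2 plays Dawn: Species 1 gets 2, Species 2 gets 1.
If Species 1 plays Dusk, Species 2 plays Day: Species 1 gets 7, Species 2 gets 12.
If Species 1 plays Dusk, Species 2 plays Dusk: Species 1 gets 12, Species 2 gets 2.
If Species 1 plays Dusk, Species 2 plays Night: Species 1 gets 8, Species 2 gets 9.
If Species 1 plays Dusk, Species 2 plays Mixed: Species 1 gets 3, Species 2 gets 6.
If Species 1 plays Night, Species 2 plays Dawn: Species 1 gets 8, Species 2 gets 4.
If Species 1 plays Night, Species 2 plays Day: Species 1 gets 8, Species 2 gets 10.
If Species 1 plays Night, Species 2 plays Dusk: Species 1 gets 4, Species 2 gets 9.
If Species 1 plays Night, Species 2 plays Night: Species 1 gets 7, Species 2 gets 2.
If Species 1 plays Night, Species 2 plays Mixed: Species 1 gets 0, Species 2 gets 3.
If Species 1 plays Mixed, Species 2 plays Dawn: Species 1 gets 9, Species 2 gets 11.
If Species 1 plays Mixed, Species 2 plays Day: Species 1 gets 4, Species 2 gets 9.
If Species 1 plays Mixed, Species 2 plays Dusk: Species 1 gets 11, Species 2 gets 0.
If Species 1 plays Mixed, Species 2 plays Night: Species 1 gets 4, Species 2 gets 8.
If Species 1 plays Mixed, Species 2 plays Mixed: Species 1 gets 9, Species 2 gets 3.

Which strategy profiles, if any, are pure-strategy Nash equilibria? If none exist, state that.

Pure-strategy Nash equilibria: (Night, Day) and (Mixed, Dawn)

Species 1 against Dawn: payoffs 7, 2, 8, 9 → best response Mixed.
Species 1 against Day: payoffs 3, 7, 8, 4 → best response Night.
Species 1 against Dusk: payoffs 10, 12, 4, 11 → best response Dusk.
Species 1 against Night: payoffs 9, 8, 7, 4 → best response Day.
Species 1 against Mixed: payoffs 7, 3, 0, 9 → best response Mixed.
Species 2 against Day: payoffs 8, 7, 12, 11, 1 → best response Dusk.
Species 2 against Dusk: payoffs 1, 12, 2, 9, 6 → best response Day.
Species 2 against Night: payoffs 4, 10, 9, 2, 3 → best response Day.
Species 2 against Mixed: payoffs 11, 9, 0, 8, 3 → best response Dawn.
Mutual best responses: (Night, Day); (Mixed, Dawn).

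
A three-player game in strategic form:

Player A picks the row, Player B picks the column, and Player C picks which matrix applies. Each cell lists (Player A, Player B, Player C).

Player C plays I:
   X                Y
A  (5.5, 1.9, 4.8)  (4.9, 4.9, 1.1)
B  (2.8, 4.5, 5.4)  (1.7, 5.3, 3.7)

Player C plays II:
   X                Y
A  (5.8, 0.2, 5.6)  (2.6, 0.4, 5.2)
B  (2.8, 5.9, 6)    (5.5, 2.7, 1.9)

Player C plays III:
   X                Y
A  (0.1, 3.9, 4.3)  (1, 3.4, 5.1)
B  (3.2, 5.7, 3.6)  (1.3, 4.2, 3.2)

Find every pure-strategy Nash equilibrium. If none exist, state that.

Mark each player's best response to every combination of opponents' strategies; a profile where every player is best-responding is a pure Nash equilibrium.
Player A against (X, I): payoffs 5.5, 2.8 → best response A.
Player A against (X, II): payoffs 5.8, 2.8 → best response A.
Player A against (X, III): payoffs 0.1, 3.2 → best response B.
Player A against (Y, I): payoffs 4.9, 1.7 → best response A.
Player A against (Y, II): payoffs 2.6, 5.5 → best response B.
Player A against (Y, III): payoffs 1, 1.3 → best response B.
Player B against (A, I): payoffs 1.9, 4.9 → best response Y.
Player B against (A, II): payoffs 0.2, 0.4 → best response Y.
Player B against (A, III): payoffs 3.9, 3.4 → best response X.
Player B against (B, I): payoffs 4.5, 5.3 → best response Y.
Player B against (B, II): payoffs 5.9, 2.7 → best response X.
Player B against (B, III): payoffs 5.7, 4.2 → best response X.
Player C against (A, X): payoffs 4.8, 5.6, 4.3 → best response II.
Player C against (A, Y): payoffs 1.1, 5.2, 5.1 → best response II.
Player C against (B, X): payoffs 5.4, 6, 3.6 → best response II.
Player C against (B, Y): payoffs 3.7, 1.9, 3.2 → best response I.
No profile is a mutual best response for all players.

none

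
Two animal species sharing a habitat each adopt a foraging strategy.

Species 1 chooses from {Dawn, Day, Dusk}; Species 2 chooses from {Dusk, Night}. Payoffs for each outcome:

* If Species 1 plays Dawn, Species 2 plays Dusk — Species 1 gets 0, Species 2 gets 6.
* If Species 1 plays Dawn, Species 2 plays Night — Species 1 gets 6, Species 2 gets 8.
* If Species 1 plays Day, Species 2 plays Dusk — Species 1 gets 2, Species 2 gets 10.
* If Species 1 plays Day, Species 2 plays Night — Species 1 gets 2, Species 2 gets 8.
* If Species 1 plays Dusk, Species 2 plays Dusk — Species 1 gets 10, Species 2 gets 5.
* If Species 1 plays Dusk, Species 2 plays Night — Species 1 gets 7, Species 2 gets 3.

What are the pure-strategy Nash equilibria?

For each player, find the best response to each opponent profile; mutual best responses are the pure NE.
Species 1 against Dusk: payoffs 0, 2, 10 → best response Dusk.
Species 1 against Night: payoffs 6, 2, 7 → best response Dusk.
Species 2 against Dawn: payoffs 6, 8 → best response Night.
Species 2 against Day: payoffs 10, 8 → best response Dusk.
Species 2 against Dusk: payoffs 5, 3 → best response Dusk.
Mutual best responses: (Dusk, Dusk).

(Dusk, Dusk)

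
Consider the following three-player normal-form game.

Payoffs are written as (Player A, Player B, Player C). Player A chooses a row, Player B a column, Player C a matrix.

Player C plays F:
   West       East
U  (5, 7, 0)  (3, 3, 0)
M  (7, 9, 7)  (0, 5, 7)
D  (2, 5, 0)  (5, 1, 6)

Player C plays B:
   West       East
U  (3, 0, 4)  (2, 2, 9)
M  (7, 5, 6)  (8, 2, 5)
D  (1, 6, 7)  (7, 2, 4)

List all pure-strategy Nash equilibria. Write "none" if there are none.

(M, West, F)

(U, West, F): Player A can switch to M (5 → 7). Not NE.
(U, West, B): Player A can switch to M (3 → 7). Not NE.
(U, East, F): Player A can switch to D (3 → 5). Not NE.
(U, East, B): Player A can switch to M (2 → 8). Not NE.
(M, West, F): Player A gets 7, best alternative 5; Player B gets 9, best alternative 5; Player C gets 7, best alternative 6. No profitable deviation — NE.
(M, West, B): Player C can switch to F (6 → 7). Not NE.
(M, East, F): Player A can switch to U (0 → 3). Not NE.
(M, East, B): Player B can switch to West (2 → 5). Not NE.
(D, West, F): Player A can switch to U (2 → 5). Not NE.
(D, West, B): Player A can switch to U (1 → 3). Not NE.
(D, East, F): Player B can switch to West (1 → 5). Not NE.
(D, East, B): Player A can switch to M (7 → 8). Not NE.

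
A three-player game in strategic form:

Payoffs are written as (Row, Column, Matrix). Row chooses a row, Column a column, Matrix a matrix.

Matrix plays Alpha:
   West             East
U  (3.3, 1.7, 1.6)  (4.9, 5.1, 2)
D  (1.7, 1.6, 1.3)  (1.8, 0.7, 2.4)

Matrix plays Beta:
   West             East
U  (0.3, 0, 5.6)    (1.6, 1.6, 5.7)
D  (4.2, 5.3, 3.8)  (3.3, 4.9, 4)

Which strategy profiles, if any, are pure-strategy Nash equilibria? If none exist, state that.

The unique pure-strategy Nash equilibrium is (D, West, Beta).

Row against (West, Alpha): payoffs 3.3, 1.7 → best response U.
Row against (West, Beta): payoffs 0.3, 4.2 → best response D.
Row against (East, Alpha): payoffs 4.9, 1.8 → best response U.
Row against (East, Beta): payoffs 1.6, 3.3 → best response D.
Column against (U, Alpha): payoffs 1.7, 5.1 → best response East.
Column against (U, Beta): payoffs 0, 1.6 → best response East.
Column against (D, Alpha): payoffs 1.6, 0.7 → best response West.
Column against (D, Beta): payoffs 5.3, 4.9 → best response West.
Matrix against (U, West): payoffs 1.6, 5.6 → best response Beta.
Matrix against (U, East): payoffs 2, 5.7 → best response Beta.
Matrix against (D, West): payoffs 1.3, 3.8 → best response Beta.
Matrix against (D, East): payoffs 2.4, 4 → best response Beta.
Mutual best responses: (D, West, Beta).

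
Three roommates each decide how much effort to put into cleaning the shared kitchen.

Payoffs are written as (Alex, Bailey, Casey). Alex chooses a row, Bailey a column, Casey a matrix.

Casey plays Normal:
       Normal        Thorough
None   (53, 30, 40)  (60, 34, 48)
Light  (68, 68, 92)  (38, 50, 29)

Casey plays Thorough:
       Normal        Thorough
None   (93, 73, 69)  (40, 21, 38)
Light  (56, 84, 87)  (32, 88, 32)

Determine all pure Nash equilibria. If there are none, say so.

(None, Normal, Thorough), (None, Thorough, Normal), (Light, Normal, Normal)

(None, Normal, Normal): Alex can switch to Light (53 → 68). Not NE.
(None, Normal, Thorough): Alex gets 93, best alternative 56; Bailey gets 73, best alternative 21; Casey gets 69, best alternative 40. No profitable deviation — NE.
(None, Thorough, Normal): Alex gets 60, best alternative 38; Bailey gets 34, best alternative 30; Casey gets 48, best alternative 38. No profitable deviation — NE.
(None, Thorough, Thorough): Bailey can switch to Normal (21 → 73). Not NE.
(Light, Normal, Normal): Alex gets 68, best alternative 53; Bailey gets 68, best alternative 50; Casey gets 92, best alternative 87. No profitable deviation — NE.
(Light, Normal, Thorough): Alex can switch to None (56 → 93). Not NE.
(Light, Thorough, Normal): Alex can switch to None (38 → 60). Not NE.
(Light, Thorough, Thorough): Alex can switch to None (32 → 40). Not NE.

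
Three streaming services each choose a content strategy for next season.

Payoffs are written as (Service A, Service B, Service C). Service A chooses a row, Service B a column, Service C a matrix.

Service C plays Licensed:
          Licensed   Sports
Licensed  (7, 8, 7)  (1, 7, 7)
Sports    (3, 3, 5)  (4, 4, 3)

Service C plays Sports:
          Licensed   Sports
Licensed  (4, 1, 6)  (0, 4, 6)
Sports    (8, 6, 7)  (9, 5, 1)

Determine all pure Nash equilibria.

(Licensed, Licensed, Licensed) and (Sports, Licensed, Sports) and (Sports, Sports, Licensed)

Service A against (Licensed, Licensed): payoffs 7, 3 → best response Licensed.
Service A against (Licensed, Sports): payoffs 4, 8 → best response Sports.
Service A against (Sports, Licensed): payoffs 1, 4 → best response Sports.
Service A against (Sports, Sports): payoffs 0, 9 → best response Sports.
Service B against (Licensed, Licensed): payoffs 8, 7 → best response Licensed.
Service B against (Licensed, Sports): payoffs 1, 4 → best response Sports.
Service B against (Sports, Licensed): payoffs 3, 4 → best response Sports.
Service B against (Sports, Sports): payoffs 6, 5 → best response Licensed.
Service C against (Licensed, Licensed): payoffs 7, 6 → best response Licensed.
Service C against (Licensed, Sports): payoffs 7, 6 → best response Licensed.
Service C against (Sports, Licensed): payoffs 5, 7 → best response Sports.
Service C against (Sports, Sports): payoffs 3, 1 → best response Licensed.
Mutual best responses: (Licensed, Licensed, Licensed); (Sports, Licensed, Sports); (Sports, Sports, Licensed).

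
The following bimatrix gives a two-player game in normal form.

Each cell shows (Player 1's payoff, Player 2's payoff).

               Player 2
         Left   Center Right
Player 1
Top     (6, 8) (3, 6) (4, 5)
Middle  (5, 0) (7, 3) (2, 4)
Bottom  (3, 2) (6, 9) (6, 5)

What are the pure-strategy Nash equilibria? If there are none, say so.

The unique pure-strategy Nash equilibrium is (Top, Left).

Check each profile: it is a Nash equilibrium iff no player can strictly gain by switching unilaterally.
(Top, Left): Player 1 gets 6, best alternative 5; Player 2 gets 8, best alternative 6. No profitable deviation — NE.
(Top, Center): Player 1 can switch to Middle (3 → 7). Not NE.
(Top, Right): Player 1 can switch to Bottom (4 → 6). Not NE.
(Middle, Left): Player 1 can switch to Top (5 → 6). Not NE.
(Middle, Center): Player 2 can switch to Right (3 → 4). Not NE.
(Middle, Right): Player 1 can switch to Top (2 → 4). Not NE.
(Bottom, Left): Player 1 can switch to Top (3 → 6). Not NE.
(Bottom, Center): Player 1 can switch to Middle (6 → 7). Not NE.
(Bottom, Right): Player 2 can switch to Center (5 → 9). Not NE.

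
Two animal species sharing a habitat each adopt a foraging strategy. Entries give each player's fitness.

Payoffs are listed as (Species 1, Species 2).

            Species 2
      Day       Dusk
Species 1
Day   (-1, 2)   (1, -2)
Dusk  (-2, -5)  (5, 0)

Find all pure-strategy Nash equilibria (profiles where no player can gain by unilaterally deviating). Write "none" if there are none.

Pure-strategy Nash equilibria: (Day, Day) and (Dusk, Dusk)

(Day, Day): Species 1 gets -1, best alternative -2; Species 2 gets 2, best alternative -2. No profitable deviation — NE.
(Day, Dusk): Species 1 can switch to Dusk (1 → 5). Not NE.
(Dusk, Day): Species 1 can switch to Day (-2 → -1). Not NE.
(Dusk, Dusk): Species 1 gets 5, best alternative 1; Species 2 gets 0, best alternative -5. No profitable deviation — NE.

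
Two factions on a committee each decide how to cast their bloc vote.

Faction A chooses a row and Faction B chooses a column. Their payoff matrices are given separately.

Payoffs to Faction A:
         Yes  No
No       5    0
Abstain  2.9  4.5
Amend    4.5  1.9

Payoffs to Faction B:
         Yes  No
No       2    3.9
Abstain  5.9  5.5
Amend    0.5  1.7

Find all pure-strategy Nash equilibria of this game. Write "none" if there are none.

For each strategy profile, look for a profitable unilateral deviation.
(No, Yes): Faction B can switch to No (2 → 3.9). Not NE.
(No, No): Faction A can switch to Abstain (0 → 4.5). Not NE.
(Abstain, Yes): Faction A can switch to No (2.9 → 5). Not NE.
(Abstain, No): Faction B can switch to Yes (5.5 → 5.9). Not NE.
(Amend, Yes): Faction A can switch to No (4.5 → 5). Not NE.
(Amend, No): Faction A can switch to Abstain (1.9 → 4.5). Not NE.

No pure-strategy Nash equilibrium.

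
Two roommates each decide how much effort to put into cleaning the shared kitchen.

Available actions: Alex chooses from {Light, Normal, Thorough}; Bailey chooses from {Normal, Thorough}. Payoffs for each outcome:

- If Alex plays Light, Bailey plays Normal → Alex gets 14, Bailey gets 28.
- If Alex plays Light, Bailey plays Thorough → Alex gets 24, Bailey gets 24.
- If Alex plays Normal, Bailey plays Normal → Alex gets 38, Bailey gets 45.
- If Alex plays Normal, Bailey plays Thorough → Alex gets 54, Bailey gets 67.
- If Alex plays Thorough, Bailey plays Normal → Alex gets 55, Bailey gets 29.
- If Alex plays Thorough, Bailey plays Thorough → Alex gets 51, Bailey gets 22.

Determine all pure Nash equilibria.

Pure-strategy Nash equilibria: (Normal, Thorough) and (Thorough, Normal)

Check each profile: it is a Nash equilibrium iff no player can strictly gain by switching unilaterally.
(Light, Normal): Alex can switch to Normal (14 → 38). Not NE.
(Light, Thorough): Alex can switch to Normal (24 → 54). Not NE.
(Normal, Normal): Alex can switch to Thorough (38 → 55). Not NE.
(Normal, Thorough): Alex gets 54, best alternative 51; Bailey gets 67, best alternative 45. No profitable deviation — NE.
(Thorough, Normal): Alex gets 55, best alternative 38; Bailey gets 29, best alternative 22. No profitable deviation — NE.
(Thorough, Thorough): Alex can switch to Normal (51 → 54). Not NE.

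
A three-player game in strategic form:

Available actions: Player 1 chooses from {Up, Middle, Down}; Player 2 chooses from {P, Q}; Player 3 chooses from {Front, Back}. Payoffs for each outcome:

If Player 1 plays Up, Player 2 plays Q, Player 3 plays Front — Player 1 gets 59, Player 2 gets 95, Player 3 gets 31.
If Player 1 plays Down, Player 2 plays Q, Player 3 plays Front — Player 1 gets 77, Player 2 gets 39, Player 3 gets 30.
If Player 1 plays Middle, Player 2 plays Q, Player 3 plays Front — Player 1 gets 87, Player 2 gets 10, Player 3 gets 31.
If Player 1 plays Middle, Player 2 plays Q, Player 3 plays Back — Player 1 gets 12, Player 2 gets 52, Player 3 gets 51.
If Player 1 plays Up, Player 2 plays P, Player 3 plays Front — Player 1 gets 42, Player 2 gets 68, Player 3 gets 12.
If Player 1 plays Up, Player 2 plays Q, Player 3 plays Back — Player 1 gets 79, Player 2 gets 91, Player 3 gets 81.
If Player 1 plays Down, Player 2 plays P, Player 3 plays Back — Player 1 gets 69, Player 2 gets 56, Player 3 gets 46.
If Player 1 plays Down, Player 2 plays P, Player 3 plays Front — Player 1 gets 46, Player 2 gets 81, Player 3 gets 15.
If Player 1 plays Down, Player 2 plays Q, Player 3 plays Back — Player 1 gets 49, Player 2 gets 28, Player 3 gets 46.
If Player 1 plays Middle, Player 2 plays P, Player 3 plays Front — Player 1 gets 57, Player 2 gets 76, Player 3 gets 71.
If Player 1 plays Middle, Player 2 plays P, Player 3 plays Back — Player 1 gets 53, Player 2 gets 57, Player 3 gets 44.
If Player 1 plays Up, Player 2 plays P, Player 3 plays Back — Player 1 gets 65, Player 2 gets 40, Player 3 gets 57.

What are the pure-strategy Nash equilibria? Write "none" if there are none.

Mark each player's best response to every combination of opponents' strategies; a profile where every player is best-responding is a pure Nash equilibrium.
Player 1 against (P, Front): payoffs 42, 57, 46 → best response Middle.
Player 1 against (P, Back): payoffs 65, 53, 69 → best response Down.
Player 1 against (Q, Front): payoffs 59, 87, 77 → best response Middle.
Player 1 against (Q, Back): payoffs 79, 12, 49 → best response Up.
Player 2 against (Up, Front): payoffs 68, 95 → best response Q.
Player 2 against (Up, Back): payoffs 40, 91 → best response Q.
Player 2 against (Middle, Front): payoffs 76, 10 → best response P.
Player 2 against (Middle, Back): payoffs 57, 52 → best response P.
Player 2 against (Down, Front): payoffs 81, 39 → best response P.
Player 2 against (Down, Back): payoffs 56, 28 → best response P.
Player 3 against (Up, P): payoffs 12, 57 → best response Back.
Player 3 against (Up, Q): payoffs 31, 81 → best response Back.
Player 3 against (Middle, P): payoffs 71, 44 → best response Front.
Player 3 against (Middle, Q): payoffs 31, 51 → best response Back.
Player 3 against (Down, P): payoffs 15, 46 → best response Back.
Player 3 against (Down, Q): payoffs 30, 46 → best response Back.
Mutual best responses: (Up, Q, Back); (Middle, P, Front); (Down, P, Back).

Pure-strategy Nash equilibria: (Up, Q, Back), (Middle, P, Front), (Down, P, Back)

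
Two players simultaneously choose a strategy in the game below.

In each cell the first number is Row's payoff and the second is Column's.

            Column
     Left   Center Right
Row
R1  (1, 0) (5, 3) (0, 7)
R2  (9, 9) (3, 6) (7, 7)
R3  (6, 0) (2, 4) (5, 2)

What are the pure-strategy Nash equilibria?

The unique pure-strategy Nash equilibrium is (R2, Left).

Row against Left: payoffs 1, 9, 6 → best response R2.
Row against Center: payoffs 5, 3, 2 → best response R1.
Row against Right: payoffs 0, 7, 5 → best response R2.
Column against R1: payoffs 0, 3, 7 → best response Right.
Column against R2: payoffs 9, 6, 7 → best response Left.
Column against R3: payoffs 0, 4, 2 → best response Center.
Mutual best responses: (R2, Left).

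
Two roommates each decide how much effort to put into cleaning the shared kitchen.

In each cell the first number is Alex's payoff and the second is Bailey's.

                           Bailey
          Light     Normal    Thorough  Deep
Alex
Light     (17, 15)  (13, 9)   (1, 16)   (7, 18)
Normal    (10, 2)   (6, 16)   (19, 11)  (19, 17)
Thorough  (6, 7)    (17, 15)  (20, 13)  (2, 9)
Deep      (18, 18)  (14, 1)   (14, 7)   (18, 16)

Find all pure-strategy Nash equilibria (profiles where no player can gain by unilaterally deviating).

(Light, Light): Alex can switch to Deep (17 → 18). Not NE.
(Light, Normal): Alex can switch to Thorough (13 → 17). Not NE.
(Light, Thorough): Alex can switch to Normal (1 → 19). Not NE.
(Light, Deep): Alex can switch to Normal (7 → 19). Not NE.
(Normal, Light): Alex can switch to Light (10 → 17). Not NE.
(Normal, Normal): Alex can switch to Light (6 → 13). Not NE.
(Normal, Thorough): Alex can switch to Thorough (19 → 20). Not NE.
(Normal, Deep): Alex gets 19, best alternative 18; Bailey gets 17, best alternative 16. No profitable deviation — NE.
(Thorough, Light): Alex can switch to Light (6 → 17). Not NE.
(Thorough, Normal): Alex gets 17, best alternative 14; Bailey gets 15, best alternative 13. No profitable deviation — NE.
(Thorough, Thorough): Bailey can switch to Normal (13 → 15). Not NE.
(Thorough, Deep): Alex can switch to Light (2 → 7). Not NE.
(Deep, Light): Alex gets 18, best alternative 17; Bailey gets 18, best alternative 16. No profitable deviation — NE.
(Deep, Normal): Alex can switch to Thorough (14 → 17). Not NE.
(Deep, Thorough): Alex can switch to Normal (14 → 19). Not NE.
(The remaining 1 profile has a profitable deviation by the same check.)

The pure Nash equilibria are (Normal, Deep) and (Thorough, Normal) and (Deep, Light).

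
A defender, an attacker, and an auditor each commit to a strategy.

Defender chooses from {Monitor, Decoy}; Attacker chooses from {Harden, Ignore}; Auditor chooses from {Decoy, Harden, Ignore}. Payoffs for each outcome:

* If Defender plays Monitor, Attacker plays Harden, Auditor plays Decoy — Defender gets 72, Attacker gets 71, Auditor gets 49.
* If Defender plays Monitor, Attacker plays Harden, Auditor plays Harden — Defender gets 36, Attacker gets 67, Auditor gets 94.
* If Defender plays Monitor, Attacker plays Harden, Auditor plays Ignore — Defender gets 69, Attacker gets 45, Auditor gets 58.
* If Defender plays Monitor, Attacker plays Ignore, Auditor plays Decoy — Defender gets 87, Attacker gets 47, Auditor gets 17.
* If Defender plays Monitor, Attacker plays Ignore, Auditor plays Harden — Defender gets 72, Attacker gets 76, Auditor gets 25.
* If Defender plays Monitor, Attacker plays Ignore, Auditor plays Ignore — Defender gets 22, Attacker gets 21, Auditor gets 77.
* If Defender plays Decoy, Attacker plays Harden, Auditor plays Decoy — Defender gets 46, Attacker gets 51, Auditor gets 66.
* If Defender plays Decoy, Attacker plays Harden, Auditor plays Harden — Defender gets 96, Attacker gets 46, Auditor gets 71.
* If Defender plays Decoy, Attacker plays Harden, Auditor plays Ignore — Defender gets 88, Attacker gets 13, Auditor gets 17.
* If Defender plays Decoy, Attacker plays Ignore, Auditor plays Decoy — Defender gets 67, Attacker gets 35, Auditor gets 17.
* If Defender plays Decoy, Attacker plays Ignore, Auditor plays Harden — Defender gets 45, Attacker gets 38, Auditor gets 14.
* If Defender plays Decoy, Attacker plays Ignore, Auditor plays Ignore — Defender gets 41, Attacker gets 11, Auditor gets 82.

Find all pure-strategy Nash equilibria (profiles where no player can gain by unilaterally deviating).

(Monitor, Harden, Decoy): Auditor can switch to Harden (49 → 94). Not NE.
(Monitor, Harden, Harden): Defender can switch to Decoy (36 → 96). Not NE.
(Monitor, Harden, Ignore): Defender can switch to Decoy (69 → 88). Not NE.
(Monitor, Ignore, Decoy): Attacker can switch to Harden (47 → 71). Not NE.
(Monitor, Ignore, Harden): Auditor can switch to Ignore (25 → 77). Not NE.
(Monitor, Ignore, Ignore): Defender can switch to Decoy (22 → 41). Not NE.
(Decoy, Harden, Harden): Defender gets 96, best alternative 36; Attacker gets 46, best alternative 38; Auditor gets 71, best alternative 66. No profitable deviation — NE.
(The remaining 5 profiles each have a profitable deviation by the same check.)

The unique pure-strategy Nash equilibrium is (Decoy, Harden, Harden).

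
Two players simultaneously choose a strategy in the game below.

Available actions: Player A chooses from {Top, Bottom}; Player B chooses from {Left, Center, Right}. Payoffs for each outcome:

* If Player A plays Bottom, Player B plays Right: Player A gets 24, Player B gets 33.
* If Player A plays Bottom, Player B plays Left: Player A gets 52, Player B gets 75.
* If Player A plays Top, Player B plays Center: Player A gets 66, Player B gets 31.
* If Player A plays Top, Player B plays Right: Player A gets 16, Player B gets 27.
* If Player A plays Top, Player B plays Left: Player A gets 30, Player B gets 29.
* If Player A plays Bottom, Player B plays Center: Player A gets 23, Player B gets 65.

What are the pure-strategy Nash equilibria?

For each player, find the best response to each opponent profile; mutual best responses are the pure NE.
Player A against Left: payoffs 30, 52 → best response Bottom.
Player A against Center: payoffs 66, 23 → best response Top.
Player A against Right: payoffs 16, 24 → best response Bottom.
Player B against Top: payoffs 29, 31, 27 → best response Center.
Player B against Bottom: payoffs 75, 65, 33 → best response Left.
Mutual best responses: (Top, Center); (Bottom, Left).

(Top, Center) and (Bottom, Left)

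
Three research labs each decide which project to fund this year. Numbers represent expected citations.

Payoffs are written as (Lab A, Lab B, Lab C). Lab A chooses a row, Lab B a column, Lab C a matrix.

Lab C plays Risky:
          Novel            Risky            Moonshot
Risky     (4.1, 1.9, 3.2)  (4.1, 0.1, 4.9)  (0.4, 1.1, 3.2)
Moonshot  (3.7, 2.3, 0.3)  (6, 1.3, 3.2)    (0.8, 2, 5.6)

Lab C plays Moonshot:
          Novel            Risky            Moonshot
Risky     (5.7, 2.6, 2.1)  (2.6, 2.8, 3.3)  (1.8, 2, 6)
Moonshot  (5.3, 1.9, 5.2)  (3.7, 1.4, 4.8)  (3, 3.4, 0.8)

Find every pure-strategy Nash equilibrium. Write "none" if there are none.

Lab A against (Novel, Risky): payoffs 4.1, 3.7 → best response Risky.
Lab A against (Novel, Moonshot): payoffs 5.7, 5.3 → best response Risky.
Lab A against (Risky, Risky): payoffs 4.1, 6 → best response Moonshot.
Lab A against (Risky, Moonshot): payoffs 2.6, 3.7 → best response Moonshot.
Lab A against (Moonshot, Risky): payoffs 0.4, 0.8 → best response Moonshot.
Lab A against (Moonshot, Moonshot): payoffs 1.8, 3 → best response Moonshot.
Lab B against (Risky, Risky): payoffs 1.9, 0.1, 1.1 → best response Novel.
Lab B against (Risky, Moonshot): payoffs 2.6, 2.8, 2 → best response Risky.
Lab B against (Moonshot, Risky): payoffs 2.3, 1.3, 2 → best response Novel.
Lab B against (Moonshot, Moonshot): payoffs 1.9, 1.4, 3.4 → best response Moonshot.
Lab C against (Risky, Novel): payoffs 3.2, 2.1 → best response Risky.
Lab C against (Risky, Risky): payoffs 4.9, 3.3 → best response Risky.
Lab C against (Risky, Moonshot): payoffs 3.2, 6 → best response Moonshot.
Lab C against (Moonshot, Novel): payoffs 0.3, 5.2 → best response Moonshot.
Lab C against (Moonshot, Risky): payoffs 3.2, 4.8 → best response Moonshot.
Lab C against (Moonshot, Moonshot): payoffs 5.6, 0.8 → best response Risky.
Mutual best responses: (Risky, Novel, Risky).

The unique pure-strategy Nash equilibrium is (Risky, Novel, Risky).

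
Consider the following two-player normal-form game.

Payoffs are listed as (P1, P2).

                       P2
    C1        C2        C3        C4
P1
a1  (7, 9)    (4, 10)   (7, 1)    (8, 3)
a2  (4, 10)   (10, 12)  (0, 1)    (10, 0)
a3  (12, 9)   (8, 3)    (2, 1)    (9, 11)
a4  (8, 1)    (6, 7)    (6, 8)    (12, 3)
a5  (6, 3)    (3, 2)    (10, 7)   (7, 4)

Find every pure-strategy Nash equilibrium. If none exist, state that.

(a1, C1): P1 can switch to a3 (7 → 12). Not NE.
(a1, C2): P1 can switch to a2 (4 → 10). Not NE.
(a1, C3): P1 can switch to a5 (7 → 10). Not NE.
(a1, C4): P1 can switch to a2 (8 → 10). Not NE.
(a2, C1): P1 can switch to a1 (4 → 7). Not NE.
(a2, C2): P1 gets 10, best alternative 8; P2 gets 12, best alternative 10. No profitable deviation — NE.
(a2, C3): P1 can switch to a1 (0 → 7). Not NE.
(a5, C3): P1 gets 10, best alternative 7; P2 gets 7, best alternative 4. No profitable deviation — NE.
(The remaining 12 profiles each have a profitable deviation by the same check.)

The pure Nash equilibria are (a2, C2), (a5, C3).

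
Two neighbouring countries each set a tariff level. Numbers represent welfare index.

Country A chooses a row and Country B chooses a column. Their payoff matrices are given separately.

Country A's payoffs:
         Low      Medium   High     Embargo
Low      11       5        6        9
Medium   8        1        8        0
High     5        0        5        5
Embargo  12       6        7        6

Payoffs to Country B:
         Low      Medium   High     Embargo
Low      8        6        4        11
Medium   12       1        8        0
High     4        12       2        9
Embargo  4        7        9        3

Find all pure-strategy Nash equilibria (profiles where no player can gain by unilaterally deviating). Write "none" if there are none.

(Low, Low): Country A can switch to Embargo (11 → 12). Not NE.
(Low, Medium): Country A can switch to Embargo (5 → 6). Not NE.
(Low, High): Country A can switch to Medium (6 → 8). Not NE.
(Low, Embargo): Country A gets 9, best alternative 6; Country B gets 11, best alternative 8. No profitable deviation — NE.
(Medium, Low): Country A can switch to Low (8 → 11). Not NE.
(Medium, Medium): Country A can switch to Low (1 → 5). Not NE.
(Medium, High): Country B can switch to Low (8 → 12). Not NE.
(Medium, Embargo): Country A can switch to Low (0 → 9). Not NE.
(High, Low): Country A can switch to Low (5 → 11). Not NE.
(The remaining 7 profiles each have a profitable deviation by the same check.)

The unique pure-strategy Nash equilibrium is (Low, Embargo).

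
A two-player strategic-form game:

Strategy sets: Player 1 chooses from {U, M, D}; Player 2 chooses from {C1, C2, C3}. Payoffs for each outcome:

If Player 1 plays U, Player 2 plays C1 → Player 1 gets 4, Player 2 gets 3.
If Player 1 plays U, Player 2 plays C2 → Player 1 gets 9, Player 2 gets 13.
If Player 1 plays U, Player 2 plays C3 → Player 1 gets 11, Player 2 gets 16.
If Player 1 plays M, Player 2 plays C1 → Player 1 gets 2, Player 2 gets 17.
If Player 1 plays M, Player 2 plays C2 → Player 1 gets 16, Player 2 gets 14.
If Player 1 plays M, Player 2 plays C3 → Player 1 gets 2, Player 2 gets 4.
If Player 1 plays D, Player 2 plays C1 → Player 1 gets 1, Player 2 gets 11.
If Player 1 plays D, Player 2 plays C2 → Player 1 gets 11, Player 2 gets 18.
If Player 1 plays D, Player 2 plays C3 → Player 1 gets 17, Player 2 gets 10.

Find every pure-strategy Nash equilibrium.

For each strategy profile, look for a profitable unilateral deviation.
(U, C1): Player 2 can switch to C2 (3 → 13). Not NE.
(U, C2): Player 1 can switch to M (9 → 16). Not NE.
(U, C3): Player 1 can switch to D (11 → 17). Not NE.
(M, C1): Player 1 can switch to U (2 → 4). Not NE.
(M, C2): Player 2 can switch to C1 (14 → 17). Not NE.
(M, C3): Player 1 can switch to U (2 → 11). Not NE.
(The remaining 3 profiles each have a profitable deviation by the same check.)

There is no pure-strategy Nash equilibrium.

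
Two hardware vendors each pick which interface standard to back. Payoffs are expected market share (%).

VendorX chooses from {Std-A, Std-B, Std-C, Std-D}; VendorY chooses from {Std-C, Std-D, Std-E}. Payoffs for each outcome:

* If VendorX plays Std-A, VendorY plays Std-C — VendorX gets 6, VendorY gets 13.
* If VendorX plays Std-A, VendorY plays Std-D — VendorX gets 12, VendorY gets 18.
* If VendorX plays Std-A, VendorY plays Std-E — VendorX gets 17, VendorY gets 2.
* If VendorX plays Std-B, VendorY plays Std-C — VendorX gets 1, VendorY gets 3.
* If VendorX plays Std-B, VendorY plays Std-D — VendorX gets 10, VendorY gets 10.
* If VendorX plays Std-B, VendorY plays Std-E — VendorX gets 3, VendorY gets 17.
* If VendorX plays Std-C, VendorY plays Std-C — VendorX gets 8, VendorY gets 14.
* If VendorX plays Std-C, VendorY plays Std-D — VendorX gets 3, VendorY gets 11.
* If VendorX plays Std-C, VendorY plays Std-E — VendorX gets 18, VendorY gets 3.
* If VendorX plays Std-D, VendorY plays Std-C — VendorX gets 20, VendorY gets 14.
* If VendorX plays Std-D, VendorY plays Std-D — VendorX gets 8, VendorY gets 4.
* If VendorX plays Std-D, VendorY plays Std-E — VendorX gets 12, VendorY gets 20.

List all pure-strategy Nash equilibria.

Pure NE: (Std-A, Std-D)

Mark each player's best response to every combination of opponents' strategies; a profile where every player is best-responding is a pure Nash equilibrium.
VendorX against Std-C: payoffs 6, 1, 8, 20 → best response Std-D.
VendorX against Std-D: payoffs 12, 10, 3, 8 → best response Std-A.
VendorX against Std-E: payoffs 17, 3, 18, 12 → best response Std-C.
VendorY against Std-A: payoffs 13, 18, 2 → best response Std-D.
VendorY against Std-B: payoffs 3, 10, 17 → best response Std-E.
VendorY against Std-C: payoffs 14, 11, 3 → best response Std-C.
VendorY against Std-D: payoffs 14, 4, 20 → best response Std-E.
Mutual best responses: (Std-A, Std-D).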